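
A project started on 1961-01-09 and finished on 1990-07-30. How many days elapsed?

From January 9, 1961 to January 9, 1990: 29 years, of which 7 contain a Feb 29 — 22×365 + 7×366 = 10592 days.
January 1990: 31 − 9 = 22 days remain.
Then February 1990 (28), March (31), April (30), May (31), June (30): 28 + 31 + 30 + 31 + 30 = 150 days.
July 1–30, 1990: 30 days.
Residual: 202 days.
Total: 10794 days.

10794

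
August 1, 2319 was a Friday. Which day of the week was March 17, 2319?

Count forward from the earlier date (March 17, 2319) to the later (August 1, 2319):
March 2319: 31 − 17 = 14 days remain.
Then April (30), May (31), June (30), July (31): 30 + 31 + 30 + 31 = 122 days.
August 1, 2319: 1 day.
Total: 14 + 122 + 1 = 137 days.
137 mod 7 = 4, so 4 days before Friday is Monday.

Monday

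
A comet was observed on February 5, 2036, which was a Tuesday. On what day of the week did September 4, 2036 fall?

Thursday

February 2036: 29 − 5 = 24 days remain (2036 is a leap year, so February has 29 days).
Then March (31), April (30), May (31), June (30), July (31), August (31): 31 + 30 + 31 + 30 + 31 + 31 = 184 days.
September 1–4, 2036: 4 days.
Total: 24 + 184 + 4 = 212 days.
212 mod 7 = 2, so 2 days after Tuesday is Thursday.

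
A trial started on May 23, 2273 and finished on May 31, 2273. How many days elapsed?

8

Within May 2273: 31 − 23 = 8 days.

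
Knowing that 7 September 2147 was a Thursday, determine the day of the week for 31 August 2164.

Friday

From September 7, 2147 to September 7, 2163: 16 years, of which 4 contain a Feb 29 — 12×365 + 4×366 = 5844 days.
September 2163: 30 − 7 = 23 days remain.
Then 10 full months totalling 305 days.
August 1–31, 2164: 31 days.
Residual: 359 days.
Total: 6203 days.
6203 mod 7 = 1, so 1 day after Thursday is Friday.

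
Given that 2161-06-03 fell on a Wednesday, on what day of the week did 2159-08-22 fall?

Wednesday

Count forward from the earlier date (August 22, 2159) to the later (June 3, 2161):
August 2159: 31 − 22 = 9 days remain.
Then 21 full months totalling 639 days.
June 1–3, 2161: 3 days.
Total: 9 + 639 + 3 = 651 days.
651 is a multiple of 7, so 2159-08-22 falls on the same weekday: Wednesday.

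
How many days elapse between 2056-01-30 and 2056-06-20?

January 2056: 31 − 30 = 1 day remains.
Then February 2056 (29), March (31), April (30), May (31): 29 + 31 + 30 + 31 = 121 days.
June 1–20, 2056: 20 days.
Total: 1 + 121 + 20 = 142 days.

142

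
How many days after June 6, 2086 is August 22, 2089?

1173

Day-of-year of June 6, 2086: 157.
Day-of-year of August 22, 2089: 234.
2086 has 365 days, so 365 − 157 = 208 days remain in 2086.
Full years: 2087: 365; 2088: 366. Sum = 731.
Total: 208 + 731 + 234 = 1173 days.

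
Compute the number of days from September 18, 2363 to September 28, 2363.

Within September 2363: 28 − 18 = 10 days.

10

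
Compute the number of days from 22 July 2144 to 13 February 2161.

6050

Day-of-year of July 22, 2144: 204.
Day-of-year of February 13, 2161: 44.
2144 has 366 days, so 366 − 204 = 162 days remain in 2144.
Full years 2145–2160: 12 common + 4 leap = 12×365 + 4×366 = 5844 days.
Total: 162 + 5844 + 44 = 6050 days.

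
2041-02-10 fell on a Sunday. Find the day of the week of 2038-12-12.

Sunday

Count forward from the earlier date (December 12, 2038) to the later (February 10, 2041):
Day-of-year of December 12, 2038: 346.
Day-of-year of February 10, 2041: 41.
2038 has 365 days, so 365 − 346 = 19 days remain in 2038.
Full years: 2039: 365; 2040: 366. Sum = 731.
Total: 19 + 731 + 41 = 791 days.
791 is a multiple of 7, so 2038-12-12 falls on the same weekday: Sunday.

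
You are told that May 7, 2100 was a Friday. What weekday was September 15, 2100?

May 2100: 31 − 7 = 24 days remain.
Then June (30), July (31), August (31): 30 + 31 + 31 = 92 days.
September 1–15, 2100: 15 days.
Total: 24 + 92 + 15 = 131 days.
131 mod 7 = 5, so 5 days after Friday is Wednesday.

Wednesday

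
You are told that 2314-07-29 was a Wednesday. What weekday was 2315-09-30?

July 29, 2314 → July 29, 2315: 365 days.
July 2315: 31 − 29 = 2 days remain.
Then August (31): 31 days.
September 1–30, 2315: 30 days.
Residual: 63 days.
Total: 428 days.
428 mod 7 = 1, so 1 day after Wednesday is Thursday.

Thursday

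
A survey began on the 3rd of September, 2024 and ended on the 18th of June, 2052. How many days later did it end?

10150

Day-of-year of September 3, 2024: 247.
Day-of-year of June 18, 2052: 170.
2024 has 366 days, so 366 − 247 = 119 days remain in 2024.
Full years 2025–2051: 21 common + 6 leap = 21×365 + 6×366 = 9861 days.
Total: 119 + 9861 + 170 = 10150 days.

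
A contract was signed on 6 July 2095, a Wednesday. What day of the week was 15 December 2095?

July 2095: 31 − 6 = 25 days remain.
Then August (31), September (30), October (31), November (30): 31 + 30 + 31 + 30 = 122 days.
December 1–15, 2095: 15 days.
Total: 25 + 122 + 15 = 162 days.
162 mod 7 = 1, so 1 day after Wednesday is Thursday.

Thursday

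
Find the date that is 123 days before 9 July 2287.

8 March 2287

Count 123 days before July 9, 2287:
March 2287: 31 − 8 = 23 days remain.
Then April (30), May (31), June (30): 30 + 31 + 30 = 91 days.
July 1–9, 2287: 9 days.
Total: 23 + 91 + 9 = 123 days.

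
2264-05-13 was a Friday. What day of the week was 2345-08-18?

Day-of-year of May 13, 2264: 134.
Day-of-year of August 18, 2345: 230.
2264 has 366 days, so 366 − 134 = 232 days remain in 2264.
Full years 2265–2344: 61 common + 19 leap = 61×365 + 19×366 = 29219 days.
Total: 232 + 29219 + 230 = 29681 days.
29681 mod 7 = 1, so 1 day after Friday is Saturday.

Saturday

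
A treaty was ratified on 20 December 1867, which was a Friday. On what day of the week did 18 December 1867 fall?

Wednesday

Count forward from the earlier date (December 18, 1867) to the later (December 20, 1867):
Within December 1867: 20 − 18 = 2 days.
2 mod 7 = 2, so 2 days before Friday is Wednesday.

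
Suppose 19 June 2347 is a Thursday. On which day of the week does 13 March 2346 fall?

Wednesday

Count forward from the earlier date (March 13, 2346) to the later (June 19, 2347):
March 13, 2346 → March 13, 2347: 365 days.
March 2347: 31 − 13 = 18 days remain.
Then April (30), May (31): 30 + 31 = 61 days.
June 1–19, 2347: 19 days.
Residual: 98 days.
Total: 463 days.
463 mod 7 = 1, so 1 day before Thursday is Wednesday.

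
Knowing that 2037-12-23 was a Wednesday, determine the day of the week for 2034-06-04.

Count forward from the earlier date (June 4, 2034) to the later (December 23, 2037):
Day-of-year of June 4, 2034: 155.
Day-of-year of December 23, 2037: 357.
2034 has 365 days, so 365 − 155 = 210 days remain in 2034.
Full years: 2035: 365; 2036: 366. Sum = 731.
Total: 210 + 731 + 357 = 1298 days.
1298 mod 7 = 3, so 3 days before Wednesday is Sunday.

Sunday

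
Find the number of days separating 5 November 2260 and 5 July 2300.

14486

Day-of-year of November 5, 2260: 310.
Day-of-year of July 5, 2300: 186.
2260 has 366 days, so 366 − 310 = 56 days remain in 2260.
Full years 2261–2299: 30 common + 9 leap = 30×365 + 9×366 = 14244 days.
Total: 56 + 14244 + 186 = 14486 days.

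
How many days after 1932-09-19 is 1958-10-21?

From September 19, 1932 to September 19, 1958: 26 years, of which 6 contain a Feb 29 — 20×365 + 6×366 = 9496 days.
September 1958: 30 − 19 = 11 days remain.
October 1–21, 1958: 21 days.
Residual: 32 days.
Total: 9528 days.

9528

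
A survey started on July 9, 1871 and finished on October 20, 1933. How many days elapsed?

22748

Day-of-year of July 9, 1871: 190.
Day-of-year of October 20, 1933: 293.
1871 has 365 days, so 365 − 190 = 175 days remain in 1871.
Full years 1872–1932: 46 common + 15 leap = 46×365 + 15×366 = 22280 days.
Total: 175 + 22280 + 293 = 22748 days.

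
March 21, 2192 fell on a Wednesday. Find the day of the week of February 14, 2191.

Monday

Count forward from the earlier date (February 14, 2191) to the later (March 21, 2192):
February 14, 2191 → February 14, 2192: 365 days.
February 2192: 29 − 14 = 15 days remain (2192 is a leap year, so February has 29 days).
March 1–21, 2192: 21 days.
Residual: 36 days.
Total: 401 days.
401 mod 7 = 2, so 2 days before Wednesday is Monday.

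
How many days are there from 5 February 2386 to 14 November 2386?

February 2386: 28 − 5 = 23 days remain (2386 is not a leap year, so February has 28 days).
Then March (31), April (30), May (31), June (30), July (31), August (31), September (30), October (31): 31 + 30 + 31 + 30 + 31 + 31 + 30 + 31 = 245 days.
November 1–14, 2386: 14 days.
Total: 23 + 245 + 14 = 282 days.

282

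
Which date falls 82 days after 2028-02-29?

2028-05-21

Count 82 days after February 29, 2028:
February 2028: 29 − 29 = 0 days remain (2028 is a leap year, so February has 29 days).
Then March (31), April (30): 31 + 30 = 61 days.
May 1–21, 2028: 21 days.
Total: 0 + 61 + 21 = 82 days.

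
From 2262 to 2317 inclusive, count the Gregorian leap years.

13

Years divisible by 4: 2264, 2268, …, 2316 — 14 in all.
Of these, 2300 is divisible by 100 but not 400, so not leap.
Leap years: 14 − 1 = 13.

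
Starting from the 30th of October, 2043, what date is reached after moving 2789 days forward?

the 19th of June, 2051

Count 2789 days after October 30, 2043:
Day-of-year of October 30, 2043: 303.
Day-of-year of June 19, 2051: 170.
2043 has 365 days, so 365 − 303 = 62 days remain in 2043.
Full years 2044–2050: 5 common + 2 leap = 5×365 + 2×366 = 2557 days.
Total: 62 + 2557 + 170 = 2789 days.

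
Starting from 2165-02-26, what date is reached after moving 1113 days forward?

2168-03-15

Count 1113 days after February 26, 2165:
February 26, 2165 → February 26, 2166: 365 days.
February 26, 2166 → February 26, 2167: 365 days.
February 26, 2167 → February 26, 2168: 365 days.
February 2168: 29 − 26 = 3 days remain (2168 is a leap year, so February has 29 days).
March 1–15, 2168: 15 days.
Residual: 18 days.
Total: 1113 days.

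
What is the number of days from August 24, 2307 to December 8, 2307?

106

August 2307: 31 − 24 = 7 days remain.
Then September (30), October (31), November (30): 30 + 31 + 30 = 91 days.
December 1–8, 2307: 8 days.
Total: 7 + 91 + 8 = 106 days.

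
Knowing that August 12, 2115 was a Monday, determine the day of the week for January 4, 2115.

Friday

Count forward from the earlier date (January 4, 2115) to the later (August 12, 2115):
January 2115: 31 − 4 = 27 days remain.
Then February 2115 (28), March (31), April (30), May (31), June (30), July (31): 28 + 31 + 30 + 31 + 30 + 31 = 181 days.
August 1–12, 2115: 12 days.
Total: 27 + 181 + 12 = 220 days.
220 mod 7 = 3, so 3 days before Monday is Friday.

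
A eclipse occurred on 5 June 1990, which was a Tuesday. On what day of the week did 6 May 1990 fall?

Sunday

Count forward from the earlier date (May 6, 1990) to the later (June 5, 1990):
May 1990: 31 − 6 = 25 days remain.
June 1–5, 1990: 5 days.
Total: 25 + 5 = 30 days.
30 mod 7 = 2, so 2 days before Tuesday is Sunday.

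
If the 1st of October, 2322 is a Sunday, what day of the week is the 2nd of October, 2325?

Friday

October 1, 2322 → October 1, 2323: 365 days.
October 1, 2323 → October 1, 2324: 366 days (2324 is a leap year).
October 1, 2324 → October 1, 2325: 365 days.
Within October 2325: 2 − 1 = 1 day.
Total: 1097 days.
1097 mod 7 = 5, so 5 days after Sunday is Friday.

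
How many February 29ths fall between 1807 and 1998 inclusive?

47

Years divisible by 4: 1808, 1812, …, 1996 — 48 in all.
Of these, 1900 is divisible by 100 but not 400, so not leap.
Leap years: 48 − 1 = 47.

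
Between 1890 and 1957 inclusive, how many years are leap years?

Years divisible by 4: 1892, 1896, …, 1956 — 17 in all.
Of these, 1900 is divisible by 100 but not 400, so not leap.
Leap years: 17 − 1 = 16.

16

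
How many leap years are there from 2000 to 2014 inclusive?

4

Years divisible by 4 in [2000, 2014]: 2000, 2004, 2008, 2012.
2000 is divisible by 400, so still leap.
No century exceptions apply. Count: 4.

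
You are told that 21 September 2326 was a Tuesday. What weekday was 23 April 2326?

Friday

Count forward from the earlier date (April 23, 2326) to the later (September 21, 2326):
April 2326: 30 − 23 = 7 days remain.
Then May (31), June (30), July (31), August (31): 31 + 30 + 31 + 31 = 123 days.
September 1–21, 2326: 21 days.
Total: 7 + 123 + 21 = 151 days.
151 mod 7 = 4, so 4 days before Tuesday is Friday.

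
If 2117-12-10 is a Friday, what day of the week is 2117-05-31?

Count forward from the earlier date (May 31, 2117) to the later (December 10, 2117):
May 2117: 31 − 31 = 0 days remain.
Then June (30), July (31), August (31), September (30), October (31), November (30): 30 + 31 + 31 + 30 + 31 + 30 = 183 days.
December 1–10, 2117: 10 days.
Total: 0 + 183 + 10 = 193 days.
193 mod 7 = 4, so 4 days before Friday is Monday.

Monday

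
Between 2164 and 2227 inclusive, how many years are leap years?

15

Years divisible by 4: 2164, 2168, …, 2224 — 16 in all.
Of these, 2200 is divisible by 100 but not 400, so not leap.
Leap years: 16 − 1 = 15.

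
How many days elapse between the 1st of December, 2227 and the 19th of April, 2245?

6349

From December 1, 2227 to December 1, 2244: 17 years, of which 5 contain a Feb 29 — 12×365 + 5×366 = 6210 days.
December 2244: 31 − 1 = 30 days remain.
Then January (31), February 2245 (28), March (31): 31 + 28 + 31 = 90 days.
April 1–19, 2245: 19 days.
Residual: 139 days.
Total: 6349 days.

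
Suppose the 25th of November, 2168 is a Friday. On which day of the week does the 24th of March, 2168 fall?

Count forward from the earlier date (March 24, 2168) to the later (November 25, 2168):
March 2168: 31 − 24 = 7 days remain.
Then April (30), May (31), June (30), July (31), August (31), September (30), October (31): 30 + 31 + 30 + 31 + 31 + 30 + 31 = 214 days.
November 1–25, 2168: 25 days.
Total: 7 + 214 + 25 = 246 days.
246 mod 7 = 1, so 1 day before Friday is Thursday.

Thursday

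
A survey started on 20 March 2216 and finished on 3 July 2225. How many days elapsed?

From March 20, 2216 to March 20, 2225: 9 years, of which 2 contain a Feb 29 — 7×365 + 2×366 = 3287 days.
March 2225: 31 − 20 = 11 days remain.
Then April (30), May (31), June (30): 30 + 31 + 30 = 91 days.
July 1–3, 2225: 3 days.
Residual: 105 days.
Total: 3392 days.

3392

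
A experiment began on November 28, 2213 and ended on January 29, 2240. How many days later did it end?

9558

Day-of-year of November 28, 2213: 332.
Day-of-year of January 29, 2240: 29.
2213 has 365 days, so 365 − 332 = 33 days remain in 2213.
Full years 2214–2239: 20 common + 6 leap = 20×365 + 6×366 = 9496 days.
Total: 33 + 9496 + 29 = 9558 days.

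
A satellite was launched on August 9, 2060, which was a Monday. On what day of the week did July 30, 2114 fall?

From August 9, 2060 to August 9, 2113: 53 years, of which 12 contain a Feb 29 — 41×365 + 12×366 = 19357 days.
(2100 is not a leap year (divisible by 100 but not 400).)
August 2113: 31 − 9 = 22 days remain.
Then 10 full months totalling 303 days.
July 1–30, 2114: 30 days.
Residual: 355 days.
Total: 19712 days.
19712 is a multiple of 7, so July 30, 2114 falls on the same weekday: Monday.

Monday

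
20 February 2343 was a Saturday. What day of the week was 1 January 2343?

Friday

Count forward from the earlier date (January 1, 2343) to the later (February 20, 2343):
January 2343: 31 − 1 = 30 days remain.
February 1–20, 2343: 20 days (2343 is not a leap year).
Total: 30 + 20 = 50 days.
50 mod 7 = 1, so 1 day before Saturday is Friday.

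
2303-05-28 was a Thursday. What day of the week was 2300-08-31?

Count forward from the earlier date (August 31, 2300) to the later (May 28, 2303):
August 31, 2300 → August 31, 2301: 365 days.
August 31, 2301 → August 31, 2302: 365 days.
August 2302: 31 − 31 = 0 days remain.
Then September (30), October (31), November (30), December (31), January (31), February 2303 (28), March (31), April (30): 30 + 31 + 30 + 31 + 31 + 28 + 31 + 30 = 242 days.
May 1–28, 2303: 28 days.
Residual: 270 days.
Total: 1000 days.
1000 mod 7 = 6, so 6 days before Thursday is Friday.

Friday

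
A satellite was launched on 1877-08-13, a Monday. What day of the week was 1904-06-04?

Day-of-year of August 13, 1877: 225.
Day-of-year of June 4, 1904: 156.
1877 has 365 days, so 365 − 225 = 140 days remain in 1877.
Full years 1878–1903: 21 common + 5 leap = 21×365 + 5×366 = 9495 days.
Total: 140 + 9495 + 156 = 9791 days.
9791 mod 7 = 5, so 5 days after Monday is Saturday.

Saturday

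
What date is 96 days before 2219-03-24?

2218-12-18

Count 96 days before March 24, 2219:
Day-of-year of December 18, 2218: 352.
Day-of-year of March 24, 2219: 83.
2218 has 365 days, so 365 − 352 = 13 days remain in 2218.
Total: 13 + 83 = 96 days.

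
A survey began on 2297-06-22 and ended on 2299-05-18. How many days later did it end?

Day-of-year of June 22, 2297: 173.
Day-of-year of May 18, 2299: 138.
2297 has 365 days, so 365 − 173 = 192 days remain in 2297.
Full years: 2298: 365. Sum = 365.
Total: 192 + 365 + 138 = 695 days.

695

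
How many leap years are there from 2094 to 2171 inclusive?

Years divisible by 4: 2096, 2100, …, 2168 — 19 in all.
Of these, 2100 is divisible by 100 but not 400, so not leap.
Leap years: 19 − 1 = 18.

18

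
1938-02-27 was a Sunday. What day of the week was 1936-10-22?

Count forward from the earlier date (October 22, 1936) to the later (February 27, 1938):
October 1936: 31 − 22 = 9 days remain.
Then 15 full months totalling 457 days.
February 1–27, 1938: 27 days (1938 is not a leap year).
Total: 9 + 457 + 27 = 493 days.
493 mod 7 = 3, so 3 days before Sunday is Thursday.

Thursday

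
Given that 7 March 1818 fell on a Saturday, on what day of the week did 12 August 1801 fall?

Count forward from the earlier date (August 12, 1801) to the later (March 7, 1818):
From August 12, 1801 to August 12, 1817: 16 years, of which 4 contain a Feb 29 — 12×365 + 4×366 = 5844 days.
August 1817: 31 − 12 = 19 days remain.
Then September (30), October (31), November (30), December (31), January (31), February 1818 (28): 30 + 31 + 30 + 31 + 31 + 28 = 181 days.
March 1–7, 1818: 7 days.
Residual: 207 days.
Total: 6051 days.
6051 mod 7 = 3, so 3 days before Saturday is Wednesday.

Wednesday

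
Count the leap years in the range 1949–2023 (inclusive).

18

Years divisible by 4: 1952, 1956, …, 2020 — 18 in all.
2000 is divisible by 400, so still leap.
No century exceptions apply. Count: 18.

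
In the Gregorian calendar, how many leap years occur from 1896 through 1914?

4

Years divisible by 4 in [1896, 1914]: 1896, 1900, 1904, 1908, 1912.
Of these, 1900 is divisible by 100 but not 400, so not leap.
Leap years: 5 − 1 = 4.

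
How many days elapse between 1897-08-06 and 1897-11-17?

103

August 1897: 31 − 6 = 25 days remain.
Then September (30), October (31): 30 + 31 = 61 days.
November 1–17, 1897: 17 days.
Total: 25 + 61 + 17 = 103 days.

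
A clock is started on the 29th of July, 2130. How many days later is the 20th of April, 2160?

10858

Day-of-year of July 29, 2130: 210.
Day-of-year of April 20, 2160: 111.
2130 has 365 days, so 365 − 210 = 155 days remain in 2130.
Full years 2131–2159: 22 common + 7 leap = 22×365 + 7×366 = 10592 days.
Total: 155 + 10592 + 111 = 10858 days.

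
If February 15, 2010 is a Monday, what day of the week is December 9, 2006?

Count forward from the earlier date (December 9, 2006) to the later (February 15, 2010):
December 9, 2006 → December 9, 2007: 365 days.
December 9, 2007 → December 9, 2008: 366 days (2008 is a leap year).
December 9, 2008 → December 9, 2009: 365 days.
December 2009: 31 − 9 = 22 days remain.
Then January (31): 31 days.
February 1–15, 2010: 15 days (2010 is not a leap year).
Residual: 68 days.
Total: 1164 days.
1164 mod 7 = 2, so 2 days before Monday is Saturday.

Saturday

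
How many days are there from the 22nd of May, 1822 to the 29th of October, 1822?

May 1822: 31 − 22 = 9 days remain.
Then June (30), July (31), August (31), September (30): 30 + 31 + 31 + 30 = 122 days.
October 1–29, 1822: 29 days.
Total: 9 + 122 + 29 = 160 days.

160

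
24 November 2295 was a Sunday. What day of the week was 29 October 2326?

From November 24, 2295 to November 24, 2325: 30 years, of which 7 contain a Feb 29 — 23×365 + 7×366 = 10957 days.
(2300 is not a leap year (divisible by 100 but not 400).)
November 2325: 30 − 24 = 6 days remain.
Then 10 full months totalling 304 days.
October 1–29, 2326: 29 days.
Residual: 339 days.
Total: 11296 days.
11296 mod 7 = 5, so 5 days after Sunday is Friday.

Friday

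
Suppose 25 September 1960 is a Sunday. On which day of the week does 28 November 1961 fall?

September 1960: 30 − 25 = 5 days remain.
Then 13 full months totalling 396 days.
November 1–28, 1961: 28 days.
Total: 5 + 396 + 28 = 429 days.
429 mod 7 = 2, so 2 days after Sunday is Tuesday.

Tuesday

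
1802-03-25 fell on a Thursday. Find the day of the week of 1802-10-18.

Monday

March 1802: 31 − 25 = 6 days remain.
Then April (30), May (31), June (30), July (31), August (31), September (30): 30 + 31 + 30 + 31 + 31 + 30 = 183 days.
October 1–18, 1802: 18 days.
Total: 6 + 183 + 18 = 207 days.
207 mod 7 = 4, so 4 days after Thursday is Monday.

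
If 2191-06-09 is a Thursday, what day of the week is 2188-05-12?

Monday

Count forward from the earlier date (May 12, 2188) to the later (June 9, 2191):
May 12, 2188 → May 12, 2189: 365 days.
May 12, 2189 → May 12, 2190: 365 days.
May 12, 2190 → May 12, 2191: 365 days.
May 2191: 31 − 12 = 19 days remain.
June 1–9, 2191: 9 days.
Residual: 28 days.
Total: 1123 days.
1123 mod 7 = 3, so 3 days before Thursday is Monday.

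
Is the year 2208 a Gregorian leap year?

Yes

2208 is a leap year.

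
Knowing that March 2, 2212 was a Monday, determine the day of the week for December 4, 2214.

March 2212: 31 − 2 = 29 days remain.
Then 32 full months totalling 974 days.
December 1–4, 2214: 4 days.
Total: 29 + 974 + 4 = 1007 days.
1007 mod 7 = 6, so 6 days after Monday is Sunday.

Sunday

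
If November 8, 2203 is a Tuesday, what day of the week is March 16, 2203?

Wednesday

Count forward from the earlier date (March 16, 2203) to the later (November 8, 2203):
March 2203: 31 − 16 = 15 days remain.
Then April (30), May (31), June (30), July (31), August (31), September (30), October (31): 30 + 31 + 30 + 31 + 31 + 30 + 31 = 214 days.
November 1–8, 2203: 8 days.
Total: 15 + 214 + 8 = 237 days.
237 mod 7 = 6, so 6 days before Tuesday is Wednesday.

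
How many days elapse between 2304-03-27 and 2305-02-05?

Day-of-year of March 27, 2304: 87.
Day-of-year of February 5, 2305: 36.
2304 has 366 days, so 366 − 87 = 279 days remain in 2304.
Total: 279 + 36 = 315 days.

315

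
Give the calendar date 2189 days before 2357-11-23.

2351-11-26

Count 2189 days before November 23, 2357:
Day-of-year of November 26, 2351: 330.
Day-of-year of November 23, 2357: 327.
2351 has 365 days, so 365 − 330 = 35 days remain in 2351.
Full years: 2352: 366; 2353: 365; 2354: 365; 2355: 365; 2356: 366. Sum = 1827.
Total: 35 + 1827 + 327 = 2189 days.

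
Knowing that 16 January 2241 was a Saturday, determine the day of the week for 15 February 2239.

Count forward from the earlier date (February 15, 2239) to the later (January 16, 2241):
February 2239: 28 − 15 = 13 days remain (2239 is not a leap year, so February has 28 days).
Then 22 full months totalling 672 days.
January 1–16, 2241: 16 days.
Total: 13 + 672 + 16 = 701 days.
701 mod 7 = 1, so 1 day before Saturday is Friday.

Friday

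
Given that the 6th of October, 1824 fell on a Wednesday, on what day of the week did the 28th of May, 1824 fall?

Friday

Count forward from the earlier date (May 28, 1824) to the later (October 6, 1824):
May 1824: 31 − 28 = 3 days remain.
Then June (30), July (31), August (31), September (30): 30 + 31 + 31 + 30 = 122 days.
October 1–6, 1824: 6 days.
Total: 3 + 122 + 6 = 131 days.
131 mod 7 = 5, so 5 days before Wednesday is Friday.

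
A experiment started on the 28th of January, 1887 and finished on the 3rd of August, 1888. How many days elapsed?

Day-of-year of January 28, 1887: 28.
Day-of-year of August 3, 1888: 216.
1887 has 365 days, so 365 − 28 = 337 days remain in 1887.
Total: 337 + 216 = 553 days.

553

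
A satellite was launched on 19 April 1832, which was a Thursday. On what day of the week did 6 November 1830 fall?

Saturday

Count forward from the earlier date (November 6, 1830) to the later (April 19, 1832):
November 6, 1830 → November 6, 1831: 365 days.
November 1831: 30 − 6 = 24 days remain.
Then December (31), January (31), February 1832 (29), March (31): 31 + 31 + 29 + 31 = 122 days.
April 1–19, 1832: 19 days.
Residual: 165 days.
Total: 530 days.
530 mod 7 = 5, so 5 days before Thursday is Saturday.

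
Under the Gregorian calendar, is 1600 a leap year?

Yes

1600 is a leap year (divisible by 400).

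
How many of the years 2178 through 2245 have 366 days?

16

Years divisible by 4: 2180, 2184, …, 2244 — 17 in all.
Of these, 2200 is divisible by 100 but not 400, so not leap.
Leap years: 17 − 1 = 16.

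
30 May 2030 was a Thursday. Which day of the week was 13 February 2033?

Day-of-year of May 30, 2030: 150.
Day-of-year of February 13, 2033: 44.
2030 has 365 days, so 365 − 150 = 215 days remain in 2030.
Full years: 2031: 365; 2032: 366. Sum = 731.
Total: 215 + 731 + 44 = 990 days.
990 mod 7 = 3, so 3 days after Thursday is Sunday.

Sunday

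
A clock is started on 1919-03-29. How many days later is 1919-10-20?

205

March 1919: 31 − 29 = 2 days remain.
Then April (30), May (31), June (30), July (31), August (31), September (30): 30 + 31 + 30 + 31 + 31 + 30 = 183 days.
October 1–20, 1919: 20 days.
Total: 2 + 183 + 20 = 205 days.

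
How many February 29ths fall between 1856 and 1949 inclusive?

Years divisible by 4: 1856, 1860, …, 1948 — 24 in all.
Of these, 1900 is divisible by 100 but not 400, so not leap.
Leap years: 24 − 1 = 23.

23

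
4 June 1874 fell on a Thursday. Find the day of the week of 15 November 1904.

From June 4, 1874 to June 4, 1904: 30 years, of which 7 contain a Feb 29 — 23×365 + 7×366 = 10957 days.
(1900 is not a leap year (divisible by 100 but not 400).)
June 1904: 30 − 4 = 26 days remain.
Then July (31), August (31), September (30), October (31): 31 + 31 + 30 + 31 = 123 days.
November 1–15, 1904: 15 days.
Residual: 164 days.
Total: 11121 days.
11121 mod 7 = 5, so 5 days after Thursday is Tuesday.

Tuesday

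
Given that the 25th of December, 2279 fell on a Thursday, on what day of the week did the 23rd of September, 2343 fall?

Thursday

Day-of-year of December 25, 2279: 359.
Day-of-year of September 23, 2343: 266.
2279 has 365 days, so 365 − 359 = 6 days remain in 2279.
Full years 2280–2342: 48 common + 15 leap = 48×365 + 15×366 = 23010 days.
Total: 6 + 23010 + 266 = 23282 days.
23282 is a multiple of 7, so the 23rd of September, 2343 falls on the same weekday: Thursday.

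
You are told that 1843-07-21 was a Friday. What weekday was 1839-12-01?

Sunday

Count forward from the earlier date (December 1, 1839) to the later (July 21, 1843):
December 1, 1839 → December 1, 1840: 366 days (1840 is a leap year).
December 1, 1840 → December 1, 1841: 365 days.
December 1, 1841 → December 1, 1842: 365 days.
December 1842: 31 − 1 = 30 days remain.
Then January (31), February 1843 (28), March (31), April (30), May (31), June (30): 31 + 28 + 31 + 30 + 31 + 30 = 181 days.
July 1–21, 1843: 21 days.
Residual: 232 days.
Total: 1328 days.
1328 mod 7 = 5, so 5 days before Friday is Sunday.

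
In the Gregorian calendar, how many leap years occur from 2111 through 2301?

46

Years divisible by 4: 2112, 2116, …, 2300 — 48 in all.
Of these, 2200, 2300 are divisible by 100 but not 400, so not leap.
Leap years: 48 − 2 = 46.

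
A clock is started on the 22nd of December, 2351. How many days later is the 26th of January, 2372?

From December 22, 2351 to December 22, 2371: 20 years, of which 5 contain a Feb 29 — 15×365 + 5×366 = 7305 days.
December 2371: 31 − 22 = 9 days remain.
January 1–26, 2372: 26 days.
Residual: 35 days.
Total: 7340 days.

7340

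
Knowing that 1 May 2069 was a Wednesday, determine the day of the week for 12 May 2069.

Sunday

Within May 2069: 12 − 1 = 11 days.
11 mod 7 = 4, so 4 days after Wednesday is Sunday.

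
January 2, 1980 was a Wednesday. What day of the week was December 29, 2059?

Monday

From January 2, 1980 to January 2, 2059: 79 years, of which 20 contain a Feb 29 — 59×365 + 20×366 = 28855 days.
(2000 is a leap year (divisible by 400).)
January 2059: 31 − 2 = 29 days remain.
Then 10 full months totalling 303 days.
December 1–29, 2059: 29 days.
Residual: 361 days.
Total: 29216 days.
29216 mod 7 = 5, so 5 days after Wednesday is Monday.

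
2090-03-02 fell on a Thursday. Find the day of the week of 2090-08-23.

March 2090: 31 − 2 = 29 days remain.
Then April (30), May (31), June (30), July (31): 30 + 31 + 30 + 31 = 122 days.
August 1–23, 2090: 23 days.
Total: 29 + 122 + 23 = 174 days.
174 mod 7 = 6, so 6 days after Thursday is Wednesday.

Wednesday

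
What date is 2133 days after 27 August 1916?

30 June 1922

Count 2133 days after August 27, 1916:
August 27, 1916 → August 27, 1917: 365 days.
August 27, 1917 → August 27, 1918: 365 days.
August 27, 1918 → August 27, 1919: 365 days.
August 27, 1919 → August 27, 1920: 366 days (1920 is a leap year).
August 27, 1920 → August 27, 1921: 365 days.
August 1921: 31 − 27 = 4 days remain.
Then 9 full months totalling 273 days.
June 1–30, 1922: 30 days.
Residual: 307 days.
Total: 2133 days.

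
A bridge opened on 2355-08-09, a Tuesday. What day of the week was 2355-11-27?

Sunday

August 2355: 31 − 9 = 22 days remain.
Then September (30), October (31): 30 + 31 = 61 days.
November 1–27, 2355: 27 days.
Total: 22 + 61 + 27 = 110 days.
110 mod 7 = 5, so 5 days after Tuesday is Sunday.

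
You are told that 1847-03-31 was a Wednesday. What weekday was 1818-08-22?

Saturday

Count forward from the earlier date (August 22, 1818) to the later (March 31, 1847):
Day-of-year of August 22, 1818: 234.
Day-of-year of March 31, 1847: 90.
1818 has 365 days, so 365 − 234 = 131 days remain in 1818.
Full years 1819–1846: 21 common + 7 leap = 21×365 + 7×366 = 10227 days.
Total: 131 + 10227 + 90 = 10448 days.
10448 mod 7 = 4, so 4 days before Wednesday is Saturday.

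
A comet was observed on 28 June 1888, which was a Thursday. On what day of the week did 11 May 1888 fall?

Friday

Count forward from the earlier date (May 11, 1888) to the later (June 28, 1888):
May 1888: 31 − 11 = 20 days remain.
June 1–28, 1888: 28 days.
Total: 20 + 28 = 48 days.
48 mod 7 = 6, so 6 days before Thursday is Friday.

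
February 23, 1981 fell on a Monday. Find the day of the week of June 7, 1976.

Monday

Count forward from the earlier date (June 7, 1976) to the later (February 23, 1981):
June 7, 1976 → June 7, 1977: 365 days.
June 7, 1977 → June 7, 1978: 365 days.
June 7, 1978 → June 7, 1979: 365 days.
June 7, 1979 → June 7, 1980: 366 days (1980 is a leap year).
June 1980: 30 − 7 = 23 days remain.
Then July (31), August (31), September (30), October (31), November (30), December (31), January (31): 31 + 31 + 30 + 31 + 30 + 31 + 31 = 215 days.
February 1–23, 1981: 23 days (1981 is not a leap year).
Residual: 261 days.
Total: 1722 days.
1722 is a multiple of 7, so June 7, 1976 falls on the same weekday: Monday.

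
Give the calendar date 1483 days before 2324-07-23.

2320-07-01

Count 1483 days before July 23, 2324:
July 1, 2320 → July 1, 2321: 365 days.
July 1, 2321 → July 1, 2322: 365 days.
July 1, 2322 → July 1, 2323: 365 days.
July 1, 2323 → July 1, 2324: 366 days (2324 is a leap year).
Within July 2324: 23 − 1 = 22 days.
Total: 1483 days.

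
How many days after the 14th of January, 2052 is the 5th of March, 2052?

January 2052: 31 − 14 = 17 days remain.
Then February 2052 (29): 29 days.
March 1–5, 2052: 5 days.
Total: 17 + 29 + 5 = 51 days.

51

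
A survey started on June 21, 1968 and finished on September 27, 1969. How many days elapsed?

Day-of-year of June 21, 1968: 173.
Day-of-year of September 27, 1969: 270.
1968 has 366 days, so 366 − 173 = 193 days remain in 1968.
Total: 193 + 270 = 463 days.

463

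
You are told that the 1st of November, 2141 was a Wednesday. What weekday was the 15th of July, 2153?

Day-of-year of November 1, 2141: 305.
Day-of-year of July 15, 2153: 196.
2141 has 365 days, so 365 − 305 = 60 days remain in 2141.
Full years 2142–2152: 8 common + 3 leap = 8×365 + 3×366 = 4018 days.
Total: 60 + 4018 + 196 = 4274 days.
4274 mod 7 = 4, so 4 days after Wednesday is Sunday.

Sunday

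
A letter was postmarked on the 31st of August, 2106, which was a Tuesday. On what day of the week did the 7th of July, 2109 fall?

Day-of-year of August 31, 2106: 243.
Day-of-year of July 7, 2109: 188.
2106 has 365 days, so 365 − 243 = 122 days remain in 2106.
Full years: 2107: 365; 2108: 366. Sum = 731.
Total: 122 + 731 + 188 = 1041 days.
1041 mod 7 = 5, so 5 days after Tuesday is Sunday.

Sunday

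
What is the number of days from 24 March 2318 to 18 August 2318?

147

March 2318: 31 − 24 = 7 days remain.
Then April (30), May (31), June (30), July (31): 30 + 31 + 30 + 31 = 122 days.
August 1–18, 2318: 18 days.
Total: 7 + 122 + 18 = 147 days.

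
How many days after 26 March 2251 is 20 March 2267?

Day-of-year of March 26, 2251: 85.
Day-of-year of March 20, 2267: 79.
2251 has 365 days, so 365 − 85 = 280 days remain in 2251.
Full years 2252–2266: 11 common + 4 leap = 11×365 + 4×366 = 5479 days.
Total: 280 + 5479 + 79 = 5838 days.

5838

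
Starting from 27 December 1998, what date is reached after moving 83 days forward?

20 March 1999

Count 83 days after December 27, 1998:
December 1998: 31 − 27 = 4 days remain.
Then January (31), February 1999 (28): 31 + 28 = 59 days.
March 1–20, 1999: 20 days.
Residual: 83 days.
Total: 83 days.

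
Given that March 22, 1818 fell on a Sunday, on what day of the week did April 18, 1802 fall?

Count forward from the earlier date (April 18, 1802) to the later (March 22, 1818):
From April 18, 1802 to April 18, 1817: 15 years, of which 4 contain a Feb 29 — 11×365 + 4×366 = 5479 days.
April 1817: 30 − 18 = 12 days remain.
Then 10 full months totalling 304 days.
March 1–22, 1818: 22 days.
Residual: 338 days.
Total: 5817 days.
5817 is a multiple of 7, so April 18, 1802 falls on the same weekday: Sunday.

Sunday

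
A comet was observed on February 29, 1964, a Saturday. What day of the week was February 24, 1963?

Count forward from the earlier date (February 24, 1963) to the later (February 29, 1964):
February 24, 1963 → February 24, 1964: 365 days.
Within February 1964: 29 − 24 = 5 days.
Total: 370 days.
370 mod 7 = 6, so 6 days before Saturday is Sunday.

Sunday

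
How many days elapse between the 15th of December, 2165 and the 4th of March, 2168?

810

December 15, 2165 → December 15, 2166: 365 days.
December 15, 2166 → December 15, 2167: 365 days.
December 2167: 31 − 15 = 16 days remain.
Then January (31), February 2168 (29): 31 + 29 = 60 days.
March 1–4, 2168: 4 days.
Residual: 80 days.
Total: 810 days.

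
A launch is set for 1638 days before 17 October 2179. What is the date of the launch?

23 April 2175

Count 1638 days before October 17, 2179:
Day-of-year of April 23, 2175: 113.
Day-of-year of October 17, 2179: 290.
2175 has 365 days, so 365 − 113 = 252 days remain in 2175.
Full years: 2176: 366; 2177: 365; 2178: 365. Sum = 1096.
Total: 252 + 1096 + 290 = 1638 days.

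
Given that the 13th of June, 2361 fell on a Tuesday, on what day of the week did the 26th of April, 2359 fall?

Count forward from the earlier date (April 26, 2359) to the later (June 13, 2361):
Day-of-year of April 26, 2359: 116.
Day-of-year of June 13, 2361: 164.
2359 has 365 days, so 365 − 116 = 249 days remain in 2359.
Full years: 2360: 366. Sum = 366.
Total: 249 + 366 + 164 = 779 days.
779 mod 7 = 2, so 2 days before Tuesday is Sunday.

Sunday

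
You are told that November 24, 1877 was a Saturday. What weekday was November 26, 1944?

Sunday

Day-of-year of November 24, 1877: 328.
Day-of-year of November 26, 1944: 331.
1877 has 365 days, so 365 − 328 = 37 days remain in 1877.
Full years 1878–1943: 51 common + 15 leap = 51×365 + 15×366 = 24105 days.
Total: 37 + 24105 + 331 = 24473 days.
24473 mod 7 = 1, so 1 day after Saturday is Sunday.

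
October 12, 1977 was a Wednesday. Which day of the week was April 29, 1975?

Count forward from the earlier date (April 29, 1975) to the later (October 12, 1977):
April 1975: 30 − 29 = 1 day remains.
Then 29 full months totalling 884 days.
October 1–12, 1977: 12 days.
Total: 1 + 884 + 12 = 897 days.
897 mod 7 = 1, so 1 day before Wednesday is Tuesday.

Tuesday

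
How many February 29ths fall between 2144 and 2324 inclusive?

Years divisible by 4: 2144, 2148, …, 2324 — 46 in all.
Of these, 2200, 2300 are divisible by 100 but not 400, so not leap.
Leap years: 46 − 2 = 44.

44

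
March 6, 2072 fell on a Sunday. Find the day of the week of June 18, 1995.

Count forward from the earlier date (June 18, 1995) to the later (March 6, 2072):
Day-of-year of June 18, 1995: 169.
Day-of-year of March 6, 2072: 66.
1995 has 365 days, so 365 − 169 = 196 days remain in 1995.
Full years 1996–2071: 57 common + 19 leap = 57×365 + 19×366 = 27759 days.
Total: 196 + 27759 + 66 = 28021 days.
28021 is a multiple of 7, so June 18, 1995 falls on the same weekday: Sunday.

Sunday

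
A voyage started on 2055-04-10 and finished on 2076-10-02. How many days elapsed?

From April 10, 2055 to April 10, 2076: 21 years, of which 6 contain a Feb 29 — 15×365 + 6×366 = 7671 days.
April 2076: 30 − 10 = 20 days remain.
Then May (31), June (30), July (31), August (31), September (30): 31 + 30 + 31 + 31 + 30 = 153 days.
October 1–2, 2076: 2 days.
Residual: 175 days.
Total: 7846 days.

7846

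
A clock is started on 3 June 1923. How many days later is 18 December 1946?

From June 3, 1923 to June 3, 1946: 23 years, of which 6 contain a Feb 29 — 17×365 + 6×366 = 8401 days.
June 1946: 30 − 3 = 27 days remain.
Then July (31), August (31), September (30), October (31), November (30): 31 + 31 + 30 + 31 + 30 = 153 days.
December 1–18, 1946: 18 days.
Residual: 198 days.
Total: 8599 days.

8599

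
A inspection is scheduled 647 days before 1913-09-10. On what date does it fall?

1911-12-03

Count 647 days before September 10, 1913:
December 1911: 31 − 3 = 28 days remain.
Then 20 full months totalling 609 days.
September 1–10, 1913: 10 days.
Total: 28 + 609 + 10 = 647 days.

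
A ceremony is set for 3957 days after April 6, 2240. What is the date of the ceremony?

February 5, 2251

Count 3957 days after April 6, 2240:
Day-of-year of April 6, 2240: 97.
Day-of-year of February 5, 2251: 36.
2240 has 366 days, so 366 − 97 = 269 days remain in 2240.
Full years 2241–2250: 8 common + 2 leap = 8×365 + 2×366 = 3652 days.
Total: 269 + 3652 + 36 = 3957 days.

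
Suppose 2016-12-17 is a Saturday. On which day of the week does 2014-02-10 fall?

Monday

Count forward from the earlier date (February 10, 2014) to the later (December 17, 2016):
Day-of-year of February 10, 2014: 41.
Day-of-year of December 17, 2016: 352.
2014 has 365 days, so 365 − 41 = 324 days remain in 2014.
Full years: 2015: 365. Sum = 365.
Total: 324 + 365 + 352 = 1041 days.
1041 mod 7 = 5, so 5 days before Saturday is Monday.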